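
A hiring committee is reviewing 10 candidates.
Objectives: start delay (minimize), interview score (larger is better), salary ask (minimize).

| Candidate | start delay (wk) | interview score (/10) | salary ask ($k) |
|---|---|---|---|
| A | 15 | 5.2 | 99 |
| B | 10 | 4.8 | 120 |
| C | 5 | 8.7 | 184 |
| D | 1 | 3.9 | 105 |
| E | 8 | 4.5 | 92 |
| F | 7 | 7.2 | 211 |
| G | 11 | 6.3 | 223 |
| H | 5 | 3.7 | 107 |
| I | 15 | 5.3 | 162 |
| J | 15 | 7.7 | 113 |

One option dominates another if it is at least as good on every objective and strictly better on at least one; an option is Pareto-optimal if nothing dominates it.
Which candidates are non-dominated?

A: not dominated.
B: not dominated.
C: not dominated (best interview score).
D: not dominated (best start delay).
E: not dominated (best salary ask).
F: dominated by C (start delay 5≤7, interview score 8.7≥7.2, salary ask 184≤211).
G: dominated by C (start delay 5≤11, interview score 8.7≥6.3, salary ask 184≤223).
H: dominated by D (start delay 1≤5, interview score 3.9≥3.7, salary ask 105≤107).
I: dominated by J (start delay 15≤15, interview score 7.7≥5.3, salary ask 113≤162).
J: not dominated.

A, B, C, D, E, J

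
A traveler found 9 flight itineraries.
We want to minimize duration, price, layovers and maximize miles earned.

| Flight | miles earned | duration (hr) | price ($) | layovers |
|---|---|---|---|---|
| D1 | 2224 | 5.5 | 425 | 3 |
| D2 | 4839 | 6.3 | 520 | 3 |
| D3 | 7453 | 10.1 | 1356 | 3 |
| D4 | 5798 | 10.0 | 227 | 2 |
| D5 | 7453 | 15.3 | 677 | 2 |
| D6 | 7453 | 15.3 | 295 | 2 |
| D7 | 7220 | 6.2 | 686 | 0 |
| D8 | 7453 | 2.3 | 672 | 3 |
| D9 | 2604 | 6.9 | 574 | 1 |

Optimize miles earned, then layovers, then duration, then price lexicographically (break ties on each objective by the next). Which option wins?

D6

First maximize miles earned: best is 7453, kept {D3, D5, D6, D8}.
Then minimize layovers: best is 2, kept {D5, D6}.
Then minimize duration: best is 15.3, kept {D5, D6}.
Then minimize price: best is 295, kept {D6}.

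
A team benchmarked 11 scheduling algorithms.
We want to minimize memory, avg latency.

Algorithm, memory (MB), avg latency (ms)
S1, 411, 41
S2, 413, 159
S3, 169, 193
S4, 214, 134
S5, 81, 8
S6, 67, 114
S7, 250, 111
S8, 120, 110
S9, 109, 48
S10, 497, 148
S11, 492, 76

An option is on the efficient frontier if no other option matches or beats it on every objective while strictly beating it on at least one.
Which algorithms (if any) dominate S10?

S1: memory 411≤497, avg latency 41≤148 — dominates S10.
S4: memory 214≤497, avg latency 134≤148 — dominates S10.
S5: memory 81≤497, avg latency 8≤148 — dominates S10.
S6: memory 67≤497, avg latency 114≤148 — dominates S10.
S7: memory 250≤497, avg latency 111≤148 — dominates S10.
S8: memory 120≤497, avg latency 110≤148 — dominates S10.
S9: memory 109≤497, avg latency 48≤148 — dominates S10.
S11: memory 492≤497, avg latency 76≤148 — dominates S10.
Others (S2, S3) are each worse than S10 on at least one objective.

S1, S4, S5, S6, S7, S8, S9, S11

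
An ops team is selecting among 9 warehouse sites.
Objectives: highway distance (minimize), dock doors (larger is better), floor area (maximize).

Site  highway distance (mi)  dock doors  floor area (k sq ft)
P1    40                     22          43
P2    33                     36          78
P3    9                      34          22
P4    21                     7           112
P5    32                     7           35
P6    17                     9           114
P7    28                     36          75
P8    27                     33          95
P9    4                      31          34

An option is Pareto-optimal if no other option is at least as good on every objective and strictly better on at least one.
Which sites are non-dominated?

P1: dominated by P2 (highway distance 33≤40, dock doors 36≥22, floor area 78≥43).
P2: not dominated.
P3: not dominated.
P4: dominated by P6 (highway distance 17≤21, dock doors 9≥7, floor area 114≥112).
P5: dominated by P4 (highway distance 21≤32, dock doors 7≥7, floor area 112≥35).
P6: not dominated (best floor area).
P7: not dominated.
P8: not dominated.
P9: not dominated (best highway distance).

P2, P3, P6, P7, P8, P9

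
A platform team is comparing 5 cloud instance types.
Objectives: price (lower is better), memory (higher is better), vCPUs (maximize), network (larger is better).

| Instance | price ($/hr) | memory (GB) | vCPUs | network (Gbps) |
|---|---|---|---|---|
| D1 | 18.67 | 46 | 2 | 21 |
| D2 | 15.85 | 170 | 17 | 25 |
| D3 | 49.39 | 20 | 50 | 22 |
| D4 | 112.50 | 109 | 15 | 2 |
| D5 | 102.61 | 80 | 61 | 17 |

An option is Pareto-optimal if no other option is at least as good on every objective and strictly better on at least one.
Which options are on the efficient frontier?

D2, D3, D5

D1: dominated by D2 (price 15.85≤18.67, memory 170≥46, vCPUs 17≥2, network 25≥21).
D2: not dominated (best price).
D3: not dominated.
D4: dominated by D2 (price 15.85≤112.50, memory 170≥109, vCPUs 17≥15, network 25≥2).
D5: not dominated (best vCPUs).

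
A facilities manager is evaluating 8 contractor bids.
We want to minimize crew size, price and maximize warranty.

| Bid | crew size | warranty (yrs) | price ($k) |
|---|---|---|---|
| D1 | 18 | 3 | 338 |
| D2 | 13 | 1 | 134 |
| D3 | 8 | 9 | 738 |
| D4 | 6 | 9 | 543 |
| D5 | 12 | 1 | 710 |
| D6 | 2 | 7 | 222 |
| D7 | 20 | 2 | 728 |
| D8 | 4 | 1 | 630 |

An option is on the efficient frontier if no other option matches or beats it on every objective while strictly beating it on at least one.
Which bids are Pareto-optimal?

D1: dominated by D6 (crew size 2≤18, warranty 7≥3, price 222≤338).
D2: not dominated (best price).
D3: dominated by D4 (crew size 6≤8, warranty 9≥9, price 543≤738).
D4: not dominated.
D5: dominated by D4 (crew size 6≤12, warranty 9≥1, price 543≤710).
D6: not dominated (best crew size).
D7: dominated by D1 (crew size 18≤20, warranty 3≥2, price 338≤728).
D8: dominated by D6 (crew size 2≤4, warranty 7≥1, price 222≤630).

D2, D4, D6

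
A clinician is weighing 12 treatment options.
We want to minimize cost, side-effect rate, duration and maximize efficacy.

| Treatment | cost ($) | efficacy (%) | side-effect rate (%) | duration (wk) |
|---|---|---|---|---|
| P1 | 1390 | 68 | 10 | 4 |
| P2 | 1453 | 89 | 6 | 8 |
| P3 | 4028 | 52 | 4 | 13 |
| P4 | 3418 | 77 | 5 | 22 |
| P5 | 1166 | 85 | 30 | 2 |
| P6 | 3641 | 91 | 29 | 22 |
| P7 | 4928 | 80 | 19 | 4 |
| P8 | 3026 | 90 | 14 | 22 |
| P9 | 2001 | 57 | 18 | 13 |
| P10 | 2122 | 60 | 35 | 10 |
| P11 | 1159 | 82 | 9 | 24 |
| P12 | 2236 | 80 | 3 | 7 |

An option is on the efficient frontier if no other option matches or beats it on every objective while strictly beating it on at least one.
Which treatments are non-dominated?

P1, P2, P5, P6, P7, P8, P11, P12

P1: not dominated.
P2: not dominated.
P3: dominated by P12 (cost 2236≤4028, efficacy 80≥52, side-effect rate 3≤4, duration 7≤13).
P4: dominated by P12 (cost 2236≤3418, efficacy 80≥77, side-effect rate 3≤5, duration 7≤22).
P5: not dominated (best duration).
P6: not dominated (best efficacy).
P7: not dominated.
P8: not dominated.
P9: dominated by P1 (cost 1390≤2001, efficacy 68≥57, side-effect rate 10≤18, duration 4≤13).
P10: dominated by P1 (cost 1390≤2122, efficacy 68≥60, side-effect rate 10≤35, duration 4≤10).
P11: not dominated (best cost).
P12: not dominated (best side-effect rate).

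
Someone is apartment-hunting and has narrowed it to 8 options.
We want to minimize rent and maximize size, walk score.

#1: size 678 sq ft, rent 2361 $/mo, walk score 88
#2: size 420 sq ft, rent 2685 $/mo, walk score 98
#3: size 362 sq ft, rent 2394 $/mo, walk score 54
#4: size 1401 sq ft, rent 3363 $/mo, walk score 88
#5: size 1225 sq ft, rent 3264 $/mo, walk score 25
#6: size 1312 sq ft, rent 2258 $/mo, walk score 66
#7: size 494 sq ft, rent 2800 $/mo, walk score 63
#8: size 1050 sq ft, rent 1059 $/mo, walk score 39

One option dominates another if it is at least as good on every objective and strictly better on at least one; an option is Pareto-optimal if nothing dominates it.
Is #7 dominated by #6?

#6 vs #7: size 1312≥494, rent 2258≤2800, walk score 66≥63 — #6 is at least as good on every objective with at least one strict improvement.

Yes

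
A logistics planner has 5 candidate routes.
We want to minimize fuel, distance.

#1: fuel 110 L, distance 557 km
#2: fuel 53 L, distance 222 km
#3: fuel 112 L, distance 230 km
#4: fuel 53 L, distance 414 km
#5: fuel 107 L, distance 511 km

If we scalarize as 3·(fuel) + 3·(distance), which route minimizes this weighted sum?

#1: 3·110 + 3·557 = 2001
#2: 3·53 + 3·222 = 825
#3: 3·112 + 3·230 = 1026
#4: 3·53 + 3·414 = 1401
#5: 3·107 + 3·511 = 1854
Lowest: #2 at 825.

#2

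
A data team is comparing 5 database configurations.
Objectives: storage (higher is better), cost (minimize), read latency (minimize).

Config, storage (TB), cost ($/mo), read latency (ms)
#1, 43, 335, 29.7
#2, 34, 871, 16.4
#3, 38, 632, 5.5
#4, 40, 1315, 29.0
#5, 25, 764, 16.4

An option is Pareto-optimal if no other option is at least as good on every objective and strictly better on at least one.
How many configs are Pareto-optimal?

#1: not dominated (best storage).
#2: dominated by #3 (storage 38≥34, cost 632≤871, read latency 5.5≤16.4).
#3: not dominated (best read latency).
#4: not dominated.
#5: dominated by #3 (storage 38≥25, cost 632≤764, read latency 5.5≤16.4).
Pareto-optimal: #1, #3, #4 → 3.

3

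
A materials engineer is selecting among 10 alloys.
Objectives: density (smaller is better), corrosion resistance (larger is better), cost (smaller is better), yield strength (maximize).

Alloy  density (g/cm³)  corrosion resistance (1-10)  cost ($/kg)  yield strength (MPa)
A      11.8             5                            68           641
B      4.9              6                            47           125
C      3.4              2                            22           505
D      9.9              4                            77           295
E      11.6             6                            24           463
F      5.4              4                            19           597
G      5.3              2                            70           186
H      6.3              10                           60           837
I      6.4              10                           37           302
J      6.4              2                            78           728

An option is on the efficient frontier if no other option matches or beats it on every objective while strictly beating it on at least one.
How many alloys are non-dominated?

A: dominated by H (density 6.3≤11.8, corrosion resistance 10≥5, cost 60≤68, yield strength 837≥641).
B: not dominated.
C: not dominated (best density).
D: dominated by F (density 5.4≤9.9, corrosion resistance 4≥4, cost 19≤77, yield strength 597≥295).
E: not dominated.
F: not dominated (best cost).
G: dominated by C (density 3.4≤5.3, corrosion resistance 2≥2, cost 22≤70, yield strength 505≥186).
H: not dominated (best yield strength).
I: not dominated.
J: dominated by H (density 6.3≤6.4, corrosion resistance 10≥2, cost 60≤78, yield strength 837≥728).
Pareto-optimal: B, C, E, F, H, I → 6.

6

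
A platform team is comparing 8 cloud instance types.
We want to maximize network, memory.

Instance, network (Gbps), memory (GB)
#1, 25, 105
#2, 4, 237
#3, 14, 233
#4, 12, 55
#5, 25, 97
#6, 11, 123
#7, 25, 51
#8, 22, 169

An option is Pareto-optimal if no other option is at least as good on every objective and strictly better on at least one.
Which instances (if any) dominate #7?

#1, #5

#1: network 25≥25, memory 105≥51 — dominates #7.
#5: network 25≥25, memory 97≥51 — dominates #7.
Others (#2, #3, #4, #6, #8) are each worse than #7 on at least one objective.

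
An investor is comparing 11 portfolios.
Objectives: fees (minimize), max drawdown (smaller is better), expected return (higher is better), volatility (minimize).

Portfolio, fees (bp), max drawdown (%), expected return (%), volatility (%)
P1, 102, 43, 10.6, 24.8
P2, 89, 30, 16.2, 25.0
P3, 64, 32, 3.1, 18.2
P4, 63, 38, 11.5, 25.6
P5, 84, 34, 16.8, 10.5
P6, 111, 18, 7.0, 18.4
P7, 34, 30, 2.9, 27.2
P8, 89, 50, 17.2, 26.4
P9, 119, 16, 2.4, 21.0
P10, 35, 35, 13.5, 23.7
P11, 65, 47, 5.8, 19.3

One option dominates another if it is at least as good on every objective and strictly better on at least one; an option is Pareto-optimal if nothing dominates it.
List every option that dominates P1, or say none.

P5: fees 84≤102, max drawdown 34≤43, expected return 16.8≥10.6, volatility 10.5≤24.8 — dominates P1.
P10: fees 35≤102, max drawdown 35≤43, expected return 13.5≥10.6, volatility 23.7≤24.8 — dominates P1.
Others (P2, P3, P4, P6, P7, P8, P9, P11) are each worse than P1 on at least one objective.

P5, P10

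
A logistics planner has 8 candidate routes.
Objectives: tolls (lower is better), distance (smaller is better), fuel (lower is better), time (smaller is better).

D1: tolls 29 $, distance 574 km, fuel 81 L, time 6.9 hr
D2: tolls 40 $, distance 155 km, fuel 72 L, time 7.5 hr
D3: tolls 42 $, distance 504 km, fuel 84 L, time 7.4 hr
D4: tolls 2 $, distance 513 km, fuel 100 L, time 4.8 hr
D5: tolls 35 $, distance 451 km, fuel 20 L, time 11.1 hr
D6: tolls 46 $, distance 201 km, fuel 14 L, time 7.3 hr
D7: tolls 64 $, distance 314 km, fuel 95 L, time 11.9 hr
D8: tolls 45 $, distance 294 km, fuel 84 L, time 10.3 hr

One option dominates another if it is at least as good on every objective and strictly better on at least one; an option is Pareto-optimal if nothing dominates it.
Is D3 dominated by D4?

No

D4 vs D3: D4 is worse on distance (513 vs 504), so it does not dominate D3.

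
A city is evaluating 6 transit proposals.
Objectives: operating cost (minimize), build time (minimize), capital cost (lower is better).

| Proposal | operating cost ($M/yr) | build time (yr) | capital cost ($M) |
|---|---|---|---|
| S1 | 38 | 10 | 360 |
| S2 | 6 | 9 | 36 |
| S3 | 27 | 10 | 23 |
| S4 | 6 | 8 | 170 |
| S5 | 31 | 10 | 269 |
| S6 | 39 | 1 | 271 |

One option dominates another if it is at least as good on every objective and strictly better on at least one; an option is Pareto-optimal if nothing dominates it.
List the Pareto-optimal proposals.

S1: dominated by S2 (operating cost 6≤38, build time 9≤10, capital cost 36≤360).
S2: not dominated.
S3: not dominated (best capital cost).
S4: not dominated.
S5: dominated by S2 (operating cost 6≤31, build time 9≤10, capital cost 36≤269).
S6: not dominated (best build time).

S2, S3, S4, S6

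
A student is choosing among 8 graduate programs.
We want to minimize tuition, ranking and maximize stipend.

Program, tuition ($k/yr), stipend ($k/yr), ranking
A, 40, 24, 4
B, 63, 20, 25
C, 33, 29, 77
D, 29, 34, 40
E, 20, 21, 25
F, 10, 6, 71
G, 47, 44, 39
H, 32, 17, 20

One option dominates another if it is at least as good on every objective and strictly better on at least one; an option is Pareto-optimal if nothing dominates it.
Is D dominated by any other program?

No

A: worse on tuition (40 vs 29).
B: worse on tuition (63 vs 29).
C: worse on tuition (33 vs 29).
E: worse on stipend (21 vs 34).
F: worse on stipend (6 vs 34).
G: worse on tuition (47 vs 29).
H: worse on tuition (32 vs 29).
No option is at least as good as D on every objective and strictly better on one.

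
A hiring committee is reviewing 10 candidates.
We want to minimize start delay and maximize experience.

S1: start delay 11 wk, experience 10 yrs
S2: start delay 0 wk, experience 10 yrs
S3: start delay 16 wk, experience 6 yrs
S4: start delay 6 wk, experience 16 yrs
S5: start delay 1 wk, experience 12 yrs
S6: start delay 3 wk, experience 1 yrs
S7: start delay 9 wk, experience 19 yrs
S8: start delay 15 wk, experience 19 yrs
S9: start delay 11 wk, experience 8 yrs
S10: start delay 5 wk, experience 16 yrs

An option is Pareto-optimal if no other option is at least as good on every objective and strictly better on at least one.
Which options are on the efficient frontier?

S1: dominated by S2 (start delay 0≤11, experience 10≥10).
S2: not dominated (best start delay).
S3: dominated by S1 (start delay 11≤16, experience 10≥6).
S4: dominated by S10 (start delay 5≤6, experience 16≥16).
S5: not dominated.
S6: dominated by S2 (start delay 0≤3, experience 10≥1).
S7: not dominated.
S8: dominated by S7 (start delay 9≤15, experience 19≥19).
S9: dominated by S1 (start delay 11≤11, experience 10≥8).
S10: not dominated.

S2, S5, S7, S10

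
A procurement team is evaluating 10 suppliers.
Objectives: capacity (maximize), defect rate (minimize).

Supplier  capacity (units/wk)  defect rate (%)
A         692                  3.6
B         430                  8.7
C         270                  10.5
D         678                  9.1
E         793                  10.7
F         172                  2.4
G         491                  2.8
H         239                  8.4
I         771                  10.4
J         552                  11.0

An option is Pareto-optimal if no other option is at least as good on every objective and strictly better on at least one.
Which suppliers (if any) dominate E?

A: worse on capacity (692 vs 793).
B: worse on capacity (430 vs 793).
C: worse on capacity (270 vs 793).
D: worse on capacity (678 vs 793).
F: worse on capacity (172 vs 793).
G: worse on capacity (491 vs 793).
H: worse on capacity (239 vs 793).
I: worse on capacity (771 vs 793).
J: worse on capacity (552 vs 793).
No option dominates E.

none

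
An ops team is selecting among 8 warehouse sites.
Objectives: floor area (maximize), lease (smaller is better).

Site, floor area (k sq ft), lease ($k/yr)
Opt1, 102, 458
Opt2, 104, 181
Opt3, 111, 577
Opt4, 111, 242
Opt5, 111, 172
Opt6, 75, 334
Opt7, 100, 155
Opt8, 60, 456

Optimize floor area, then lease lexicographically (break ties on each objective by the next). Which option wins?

Opt5

First maximize floor area: best is 111, kept {Opt3, Opt4, Opt5}.
Then minimize lease: best is 172, kept {Opt5}.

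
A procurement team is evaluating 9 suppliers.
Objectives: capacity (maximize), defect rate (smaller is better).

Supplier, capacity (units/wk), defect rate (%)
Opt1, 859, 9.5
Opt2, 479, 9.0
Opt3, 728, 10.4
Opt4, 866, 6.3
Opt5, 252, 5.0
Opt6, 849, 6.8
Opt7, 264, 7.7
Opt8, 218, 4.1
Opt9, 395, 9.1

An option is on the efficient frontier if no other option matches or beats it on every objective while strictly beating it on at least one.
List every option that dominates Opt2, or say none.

Opt4: capacity 866≥479, defect rate 6.3≤9.0 — dominates Opt2.
Opt6: capacity 849≥479, defect rate 6.8≤9.0 — dominates Opt2.
Others (Opt1, Opt3, Opt5, Opt7, Opt8, Opt9) are each worse than Opt2 on at least one objective.

Opt4, Opt6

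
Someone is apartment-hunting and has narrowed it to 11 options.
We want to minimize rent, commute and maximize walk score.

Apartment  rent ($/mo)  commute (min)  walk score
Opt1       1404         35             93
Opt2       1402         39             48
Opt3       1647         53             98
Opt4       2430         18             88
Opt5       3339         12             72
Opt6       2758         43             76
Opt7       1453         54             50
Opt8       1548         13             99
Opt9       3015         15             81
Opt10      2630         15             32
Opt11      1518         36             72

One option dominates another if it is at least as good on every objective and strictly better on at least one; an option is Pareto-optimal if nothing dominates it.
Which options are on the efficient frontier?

Opt1: not dominated.
Opt2: not dominated (best rent).
Opt3: dominated by Opt8 (rent 1548≤1647, commute 13≤53, walk score 99≥98).
Opt4: dominated by Opt8 (rent 1548≤2430, commute 13≤18, walk score 99≥88).
Opt5: not dominated (best commute).
Opt6: dominated by Opt1 (rent 1404≤2758, commute 35≤43, walk score 93≥76).
Opt7: dominated by Opt1 (rent 1404≤1453, commute 35≤54, walk score 93≥50).
Opt8: not dominated (best walk score).
Opt9: dominated by Opt8 (rent 1548≤3015, commute 13≤15, walk score 99≥81).
Opt10: dominated by Opt8 (rent 1548≤2630, commute 13≤15, walk score 99≥32).
Opt11: dominated by Opt1 (rent 1404≤1518, commute 35≤36, walk score 93≥72).

Opt1, Opt2, Opt5, Opt8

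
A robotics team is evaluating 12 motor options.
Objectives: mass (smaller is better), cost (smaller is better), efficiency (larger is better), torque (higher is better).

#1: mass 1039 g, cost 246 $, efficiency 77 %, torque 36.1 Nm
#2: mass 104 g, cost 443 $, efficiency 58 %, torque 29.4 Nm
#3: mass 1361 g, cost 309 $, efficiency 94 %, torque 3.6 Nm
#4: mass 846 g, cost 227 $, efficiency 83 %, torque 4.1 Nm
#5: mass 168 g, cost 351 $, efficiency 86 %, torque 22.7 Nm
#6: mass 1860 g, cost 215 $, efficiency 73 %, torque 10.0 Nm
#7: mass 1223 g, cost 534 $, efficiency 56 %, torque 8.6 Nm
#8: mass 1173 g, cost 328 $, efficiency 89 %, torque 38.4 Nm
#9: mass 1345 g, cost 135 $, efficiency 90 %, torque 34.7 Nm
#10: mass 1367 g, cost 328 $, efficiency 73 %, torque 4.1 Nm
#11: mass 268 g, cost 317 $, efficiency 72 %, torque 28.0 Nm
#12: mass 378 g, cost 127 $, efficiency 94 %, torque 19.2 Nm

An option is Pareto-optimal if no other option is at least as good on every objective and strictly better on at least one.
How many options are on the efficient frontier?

7

#1: not dominated.
#2: not dominated (best mass).
#3: dominated by #12 (mass 378≤1361, cost 127≤309, efficiency 94≥94, torque 19.2≥3.6).
#4: dominated by #12 (mass 378≤846, cost 127≤227, efficiency 94≥83, torque 19.2≥4.1).
#5: not dominated.
#6: dominated by #9 (mass 1345≤1860, cost 135≤215, efficiency 90≥73, torque 34.7≥10.0).
#7: dominated by #1 (mass 1039≤1223, cost 246≤534, efficiency 77≥56, torque 36.1≥8.6).
#8: not dominated (best torque).
#9: not dominated.
#10: dominated by #1 (mass 1039≤1367, cost 246≤328, efficiency 77≥73, torque 36.1≥4.1).
#11: not dominated.
#12: not dominated (best cost).
Pareto-optimal: #1, #2, #5, #8, #9, #11, #12 → 7.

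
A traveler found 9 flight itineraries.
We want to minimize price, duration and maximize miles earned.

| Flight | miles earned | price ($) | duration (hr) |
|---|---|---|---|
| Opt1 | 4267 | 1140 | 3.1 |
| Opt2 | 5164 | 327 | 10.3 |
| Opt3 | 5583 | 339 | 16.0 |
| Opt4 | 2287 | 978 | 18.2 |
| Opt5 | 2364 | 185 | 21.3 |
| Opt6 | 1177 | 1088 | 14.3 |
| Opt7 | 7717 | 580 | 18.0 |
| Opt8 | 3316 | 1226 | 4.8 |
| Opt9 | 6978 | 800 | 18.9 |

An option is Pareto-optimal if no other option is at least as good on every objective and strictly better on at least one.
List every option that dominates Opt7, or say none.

Opt1: worse on miles earned (4267 vs 7717).
Opt2: worse on miles earned (5164 vs 7717).
Opt3: worse on miles earned (5583 vs 7717).
Opt4: worse on miles earned (2287 vs 7717).
Opt5: worse on miles earned (2364 vs 7717).
Opt6: worse on miles earned (1177 vs 7717).
Opt8: worse on miles earned (3316 vs 7717).
Opt9: worse on miles earned (6978 vs 7717).
No option dominates Opt7.

none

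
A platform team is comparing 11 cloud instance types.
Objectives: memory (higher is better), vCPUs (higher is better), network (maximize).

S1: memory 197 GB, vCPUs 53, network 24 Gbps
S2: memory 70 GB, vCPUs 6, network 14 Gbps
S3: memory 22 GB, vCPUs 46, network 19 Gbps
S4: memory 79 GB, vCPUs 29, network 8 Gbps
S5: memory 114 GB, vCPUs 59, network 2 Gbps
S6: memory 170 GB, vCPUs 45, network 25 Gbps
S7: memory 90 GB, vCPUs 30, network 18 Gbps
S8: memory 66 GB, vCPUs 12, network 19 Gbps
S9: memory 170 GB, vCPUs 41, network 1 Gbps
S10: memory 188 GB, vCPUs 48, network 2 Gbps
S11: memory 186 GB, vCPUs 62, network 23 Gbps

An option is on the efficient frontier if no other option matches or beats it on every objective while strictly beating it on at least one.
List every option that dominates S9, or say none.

S1: memory 197≥170, vCPUs 53≥41, network 24≥1 — dominates S9.
S6: memory 170≥170, vCPUs 45≥41, network 25≥1 — dominates S9.
S10: memory 188≥170, vCPUs 48≥41, network 2≥1 — dominates S9.
S11: memory 186≥170, vCPUs 62≥41, network 23≥1 — dominates S9.
Others (S2, S3, S4, S5, S7, S8) are each worse than S9 on at least one objective.

S1, S6, S10, S11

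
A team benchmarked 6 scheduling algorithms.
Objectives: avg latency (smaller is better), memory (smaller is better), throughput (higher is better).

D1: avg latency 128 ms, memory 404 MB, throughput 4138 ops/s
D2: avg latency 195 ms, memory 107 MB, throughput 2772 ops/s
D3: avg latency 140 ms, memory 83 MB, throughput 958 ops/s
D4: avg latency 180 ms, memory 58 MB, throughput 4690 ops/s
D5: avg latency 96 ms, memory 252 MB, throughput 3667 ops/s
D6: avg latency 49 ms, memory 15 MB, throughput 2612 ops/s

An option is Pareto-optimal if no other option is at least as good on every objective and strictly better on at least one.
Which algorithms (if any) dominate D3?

D6: avg latency 49≤140, memory 15≤83, throughput 2612≥958 — dominates D3.
Others (D1, D2, D4, D5) are each worse than D3 on at least one objective.

D6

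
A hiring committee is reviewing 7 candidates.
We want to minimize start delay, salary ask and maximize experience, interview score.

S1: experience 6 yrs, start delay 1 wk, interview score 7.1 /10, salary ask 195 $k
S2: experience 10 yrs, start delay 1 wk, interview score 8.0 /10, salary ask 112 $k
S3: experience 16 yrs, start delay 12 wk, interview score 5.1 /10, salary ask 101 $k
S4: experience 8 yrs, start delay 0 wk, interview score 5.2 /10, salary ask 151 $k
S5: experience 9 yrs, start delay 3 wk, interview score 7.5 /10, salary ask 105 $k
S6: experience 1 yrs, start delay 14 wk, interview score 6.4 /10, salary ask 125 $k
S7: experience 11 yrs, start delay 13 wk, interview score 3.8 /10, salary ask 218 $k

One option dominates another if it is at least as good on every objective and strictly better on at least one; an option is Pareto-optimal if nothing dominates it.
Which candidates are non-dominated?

S1: dominated by S2 (experience 10≥6, start delay 1≤1, interview score 8.0≥7.1, salary ask 112≤195).
S2: not dominated (best interview score).
S3: not dominated (best experience).
S4: not dominated (best start delay).
S5: not dominated.
S6: dominated by S2 (experience 10≥1, start delay 1≤14, interview score 8.0≥6.4, salary ask 112≤125).
S7: dominated by S3 (experience 16≥11, start delay 12≤13, interview score 5.1≥3.8, salary ask 101≤218).

S2, S3, S4, S5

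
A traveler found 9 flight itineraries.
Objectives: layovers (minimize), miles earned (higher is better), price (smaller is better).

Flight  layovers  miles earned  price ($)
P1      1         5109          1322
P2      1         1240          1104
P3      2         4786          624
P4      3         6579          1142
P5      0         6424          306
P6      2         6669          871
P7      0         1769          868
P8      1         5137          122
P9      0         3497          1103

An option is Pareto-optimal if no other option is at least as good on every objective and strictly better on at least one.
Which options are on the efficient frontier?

P5, P6, P8

P1: dominated by P5 (layovers 0≤1, miles earned 6424≥5109, price 306≤1322).
P2: dominated by P5 (layovers 0≤1, miles earned 6424≥1240, price 306≤1104).
P3: dominated by P5 (layovers 0≤2, miles earned 6424≥4786, price 306≤624).
P4: dominated by P6 (layovers 2≤3, miles earned 6669≥6579, price 871≤1142).
P5: not dominated.
P6: not dominated (best miles earned).
P7: dominated by P5 (layovers 0≤0, miles earned 6424≥1769, price 306≤868).
P8: not dominated (best price).
P9: dominated by P5 (layovers 0≤0, miles earned 6424≥3497, price 306≤1103).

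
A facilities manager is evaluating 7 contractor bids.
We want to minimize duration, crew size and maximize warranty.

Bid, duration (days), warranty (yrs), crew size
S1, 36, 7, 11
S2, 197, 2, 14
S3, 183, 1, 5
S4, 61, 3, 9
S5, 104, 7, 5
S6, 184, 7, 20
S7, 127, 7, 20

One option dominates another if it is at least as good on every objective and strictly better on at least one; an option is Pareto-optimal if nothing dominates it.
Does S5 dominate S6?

Yes

S5 vs S6: duration 104≤184, warranty 7≥7, crew size 5≤20 — S5 is at least as good on every objective with at least one strict improvement.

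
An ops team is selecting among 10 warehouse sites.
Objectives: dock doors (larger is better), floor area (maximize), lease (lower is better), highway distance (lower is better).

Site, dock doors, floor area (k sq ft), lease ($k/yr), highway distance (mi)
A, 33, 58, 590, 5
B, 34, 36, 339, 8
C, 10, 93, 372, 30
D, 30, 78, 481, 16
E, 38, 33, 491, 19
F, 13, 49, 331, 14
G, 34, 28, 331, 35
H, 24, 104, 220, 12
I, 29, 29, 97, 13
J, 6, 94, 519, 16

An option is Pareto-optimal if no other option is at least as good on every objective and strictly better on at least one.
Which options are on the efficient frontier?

A, B, D, E, G, H, I

A: not dominated (best highway distance).
B: not dominated.
C: dominated by H (dock doors 24≥10, floor area 104≥93, lease 220≤372, highway distance 12≤30).
D: not dominated.
E: not dominated (best dock doors).
F: dominated by H (dock doors 24≥13, floor area 104≥49, lease 220≤331, highway distance 12≤14).
G: not dominated.
H: not dominated (best floor area).
I: not dominated (best lease).
J: dominated by H (dock doors 24≥6, floor area 104≥94, lease 220≤519, highway distance 12≤16).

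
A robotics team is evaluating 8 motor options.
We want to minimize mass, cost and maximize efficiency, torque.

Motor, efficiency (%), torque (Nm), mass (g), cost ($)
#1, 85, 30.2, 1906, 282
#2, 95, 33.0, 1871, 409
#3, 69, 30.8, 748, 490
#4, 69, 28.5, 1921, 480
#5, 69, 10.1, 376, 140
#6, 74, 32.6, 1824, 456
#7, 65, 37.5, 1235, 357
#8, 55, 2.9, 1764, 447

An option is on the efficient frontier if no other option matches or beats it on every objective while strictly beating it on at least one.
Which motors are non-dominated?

#1, #2, #3, #5, #6, #7

#1: not dominated.
#2: not dominated (best efficiency).
#3: not dominated.
#4: dominated by #1 (efficiency 85≥69, torque 30.2≥28.5, mass 1906≤1921, cost 282≤480).
#5: not dominated (best mass).
#6: not dominated.
#7: not dominated (best torque).
#8: dominated by #5 (efficiency 69≥55, torque 10.1≥2.9, mass 376≤1764, cost 140≤447).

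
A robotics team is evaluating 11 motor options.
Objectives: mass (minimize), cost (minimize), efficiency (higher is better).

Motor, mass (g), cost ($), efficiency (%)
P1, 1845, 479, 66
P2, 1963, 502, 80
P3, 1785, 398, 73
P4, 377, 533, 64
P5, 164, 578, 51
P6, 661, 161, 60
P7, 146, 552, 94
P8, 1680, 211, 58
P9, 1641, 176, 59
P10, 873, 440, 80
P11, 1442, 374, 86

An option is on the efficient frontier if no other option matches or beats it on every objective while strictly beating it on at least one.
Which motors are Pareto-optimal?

P4, P6, P7, P10, P11

P1: dominated by P3 (mass 1785≤1845, cost 398≤479, efficiency 73≥66).
P2: dominated by P10 (mass 873≤1963, cost 440≤502, efficiency 80≥80).
P3: dominated by P11 (mass 1442≤1785, cost 374≤398, efficiency 86≥73).
P4: not dominated.
P5: dominated by P7 (mass 146≤164, cost 552≤578, efficiency 94≥51).
P6: not dominated (best cost).
P7: not dominated (best mass).
P8: dominated by P6 (mass 661≤1680, cost 161≤211, efficiency 60≥58).
P9: dominated by P6 (mass 661≤1641, cost 161≤176, efficiency 60≥59).
P10: not dominated.
P11: not dominated.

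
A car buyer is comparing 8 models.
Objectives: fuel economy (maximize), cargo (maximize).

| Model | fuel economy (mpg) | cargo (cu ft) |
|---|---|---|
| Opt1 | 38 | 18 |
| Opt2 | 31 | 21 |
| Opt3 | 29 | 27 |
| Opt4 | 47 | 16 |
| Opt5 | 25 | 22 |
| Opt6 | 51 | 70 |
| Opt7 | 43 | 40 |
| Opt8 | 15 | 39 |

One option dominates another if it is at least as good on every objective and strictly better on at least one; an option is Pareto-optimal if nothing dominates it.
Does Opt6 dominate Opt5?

Opt6 vs Opt5: fuel economy 51≥25, cargo 70≥22 — Opt6 is at least as good on every objective with at least one strict improvement.

Yes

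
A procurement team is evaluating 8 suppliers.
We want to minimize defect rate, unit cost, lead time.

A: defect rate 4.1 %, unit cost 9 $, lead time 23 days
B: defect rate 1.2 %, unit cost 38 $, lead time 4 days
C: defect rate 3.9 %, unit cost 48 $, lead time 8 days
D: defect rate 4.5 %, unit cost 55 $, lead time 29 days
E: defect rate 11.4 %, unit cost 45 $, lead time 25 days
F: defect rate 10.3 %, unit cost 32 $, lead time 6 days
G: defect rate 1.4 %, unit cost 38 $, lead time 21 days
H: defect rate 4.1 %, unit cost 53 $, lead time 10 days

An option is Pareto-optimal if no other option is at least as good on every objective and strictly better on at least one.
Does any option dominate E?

Yes

A vs E: defect rate 4.1≤11.4, unit cost 9≤45, lead time 23≤25 — A is at least as good on every objective and strictly better on at least one, so A dominates E.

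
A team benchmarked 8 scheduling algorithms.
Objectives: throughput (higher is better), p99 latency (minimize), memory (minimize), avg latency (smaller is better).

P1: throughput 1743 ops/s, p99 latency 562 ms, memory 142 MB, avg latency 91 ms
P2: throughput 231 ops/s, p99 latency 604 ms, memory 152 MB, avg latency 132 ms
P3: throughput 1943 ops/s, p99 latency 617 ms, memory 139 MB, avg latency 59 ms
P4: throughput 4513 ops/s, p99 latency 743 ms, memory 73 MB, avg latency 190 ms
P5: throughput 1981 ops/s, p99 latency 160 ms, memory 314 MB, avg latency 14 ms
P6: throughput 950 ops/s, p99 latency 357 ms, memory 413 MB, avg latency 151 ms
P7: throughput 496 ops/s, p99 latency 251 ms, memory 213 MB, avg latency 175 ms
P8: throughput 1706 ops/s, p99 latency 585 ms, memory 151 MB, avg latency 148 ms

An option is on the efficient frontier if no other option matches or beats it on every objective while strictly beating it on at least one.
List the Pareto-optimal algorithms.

P1, P3, P4, P5, P7

P1: not dominated.
P2: dominated by P1 (throughput 1743≥231, p99 latency 562≤604, memory 142≤152, avg latency 91≤132).
P3: not dominated.
P4: not dominated (best throughput).
P5: not dominated (best p99 latency).
P6: dominated by P5 (throughput 1981≥950, p99 latency 160≤357, memory 314≤413, avg latency 14≤151).
P7: not dominated.
P8: dominated by P1 (throughput 1743≥1706, p99 latency 562≤585, memory 142≤151, avg latency 91≤148).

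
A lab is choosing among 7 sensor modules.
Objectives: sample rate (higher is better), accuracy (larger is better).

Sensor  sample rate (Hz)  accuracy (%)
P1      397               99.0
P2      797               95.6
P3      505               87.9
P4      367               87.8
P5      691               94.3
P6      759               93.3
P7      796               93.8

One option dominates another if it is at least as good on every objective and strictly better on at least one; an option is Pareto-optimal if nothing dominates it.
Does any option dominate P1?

P2: worse on accuracy (95.6 vs 99.0).
P3: worse on accuracy (87.9 vs 99.0).
P4: worse on sample rate (367 vs 397).
P5: worse on accuracy (94.3 vs 99.0).
P6: worse on accuracy (93.3 vs 99.0).
P7: worse on accuracy (93.8 vs 99.0).
No option is at least as good as P1 on every objective and strictly better on one.

No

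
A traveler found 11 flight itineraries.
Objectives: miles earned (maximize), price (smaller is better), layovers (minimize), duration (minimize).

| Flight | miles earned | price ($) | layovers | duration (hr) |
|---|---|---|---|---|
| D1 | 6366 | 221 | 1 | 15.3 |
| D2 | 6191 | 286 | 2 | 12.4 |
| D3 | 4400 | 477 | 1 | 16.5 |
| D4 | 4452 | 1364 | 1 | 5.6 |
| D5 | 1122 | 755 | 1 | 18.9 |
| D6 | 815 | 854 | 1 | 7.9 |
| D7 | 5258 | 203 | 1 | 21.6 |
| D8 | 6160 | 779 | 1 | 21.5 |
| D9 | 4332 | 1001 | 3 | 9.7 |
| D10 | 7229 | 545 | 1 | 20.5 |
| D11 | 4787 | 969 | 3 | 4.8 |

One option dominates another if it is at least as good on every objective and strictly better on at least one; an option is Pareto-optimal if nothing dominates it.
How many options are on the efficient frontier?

7

D1: not dominated.
D2: not dominated.
D3: dominated by D1 (miles earned 6366≥4400, price 221≤477, layovers 1≤1, duration 15.3≤16.5).
D4: not dominated.
D5: dominated by D1 (miles earned 6366≥1122, price 221≤755, layovers 1≤1, duration 15.3≤18.9).
D6: not dominated.
D7: not dominated (best price).
D8: dominated by D1 (miles earned 6366≥6160, price 221≤779, layovers 1≤1, duration 15.3≤21.5).
D9: dominated by D11 (miles earned 4787≥4332, price 969≤1001, layovers 3≤3, duration 4.8≤9.7).
D10: not dominated (best miles earned).
D11: not dominated (best duration).
Pareto-optimal: D1, D2, D4, D6, D7, D10, D11 → 7.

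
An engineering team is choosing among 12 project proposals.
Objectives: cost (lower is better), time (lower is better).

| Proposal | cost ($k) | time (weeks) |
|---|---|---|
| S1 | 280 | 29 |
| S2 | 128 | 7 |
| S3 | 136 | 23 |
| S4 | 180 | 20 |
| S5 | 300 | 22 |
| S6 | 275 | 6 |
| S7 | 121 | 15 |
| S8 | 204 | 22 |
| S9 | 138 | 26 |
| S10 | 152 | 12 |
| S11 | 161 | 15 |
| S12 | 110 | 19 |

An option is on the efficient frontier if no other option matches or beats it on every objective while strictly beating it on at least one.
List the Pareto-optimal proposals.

S1: dominated by S2 (cost 128≤280, time 7≤29).
S2: not dominated.
S3: dominated by S2 (cost 128≤136, time 7≤23).
S4: dominated by S2 (cost 128≤180, time 7≤20).
S5: dominated by S2 (cost 128≤300, time 7≤22).
S6: not dominated (best time).
S7: not dominated.
S8: dominated by S2 (cost 128≤204, time 7≤22).
S9: dominated by S2 (cost 128≤138, time 7≤26).
S10: dominated by S2 (cost 128≤152, time 7≤12).
S11: dominated by S2 (cost 128≤161, time 7≤15).
S12: not dominated (best cost).

S2, S6, S7, S12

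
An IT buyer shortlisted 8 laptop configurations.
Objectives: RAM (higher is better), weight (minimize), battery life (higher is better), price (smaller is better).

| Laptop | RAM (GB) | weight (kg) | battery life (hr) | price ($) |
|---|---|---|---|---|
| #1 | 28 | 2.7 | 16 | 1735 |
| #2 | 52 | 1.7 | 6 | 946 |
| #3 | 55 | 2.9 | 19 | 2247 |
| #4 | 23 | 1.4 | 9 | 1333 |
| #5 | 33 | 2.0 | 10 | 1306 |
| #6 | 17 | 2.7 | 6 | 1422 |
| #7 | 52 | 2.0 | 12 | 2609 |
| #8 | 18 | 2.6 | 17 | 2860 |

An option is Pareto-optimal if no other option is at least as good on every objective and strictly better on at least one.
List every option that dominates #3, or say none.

none

#1: worse on RAM (28 vs 55).
#2: worse on RAM (52 vs 55).
#4: worse on RAM (23 vs 55).
#5: worse on RAM (33 vs 55).
#6: worse on RAM (17 vs 55).
#7: worse on RAM (52 vs 55).
#8: worse on RAM (18 vs 55).
No option dominates #3.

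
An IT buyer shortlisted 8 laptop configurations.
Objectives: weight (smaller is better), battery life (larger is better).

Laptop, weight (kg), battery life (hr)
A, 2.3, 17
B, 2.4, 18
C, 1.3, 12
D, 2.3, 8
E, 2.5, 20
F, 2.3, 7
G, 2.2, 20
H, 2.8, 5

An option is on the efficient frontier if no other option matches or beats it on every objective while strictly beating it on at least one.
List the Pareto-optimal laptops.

A: dominated by G (weight 2.2≤2.3, battery life 20≥17).
B: dominated by G (weight 2.2≤2.4, battery life 20≥18).
C: not dominated (best weight).
D: dominated by A (weight 2.3≤2.3, battery life 17≥8).
E: dominated by G (weight 2.2≤2.5, battery life 20≥20).
F: dominated by A (weight 2.3≤2.3, battery life 17≥7).
G: not dominated.
H: dominated by A (weight 2.3≤2.8, battery life 17≥5).

C, G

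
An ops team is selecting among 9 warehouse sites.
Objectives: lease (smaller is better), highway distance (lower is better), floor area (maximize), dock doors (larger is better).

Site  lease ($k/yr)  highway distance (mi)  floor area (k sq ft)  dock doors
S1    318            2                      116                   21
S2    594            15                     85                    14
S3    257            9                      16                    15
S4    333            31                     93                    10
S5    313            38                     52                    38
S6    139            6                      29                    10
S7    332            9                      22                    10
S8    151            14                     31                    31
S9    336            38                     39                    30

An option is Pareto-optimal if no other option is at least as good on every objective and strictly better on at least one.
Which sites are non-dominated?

S1: not dominated (best highway distance).
S2: dominated by S1 (lease 318≤594, highway distance 2≤15, floor area 116≥85, dock doors 21≥14).
S3: not dominated.
S4: dominated by S1 (lease 318≤333, highway distance 2≤31, floor area 116≥93, dock doors 21≥10).
S5: not dominated (best dock doors).
S6: not dominated (best lease).
S7: dominated by S1 (lease 318≤332, highway distance 2≤9, floor area 116≥22, dock doors 21≥10).
S8: not dominated.
S9: dominated by S5 (lease 313≤336, highway distance 38≤38, floor area 52≥39, dock doors 38≥30).

S1, S3, S5, S6, S8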